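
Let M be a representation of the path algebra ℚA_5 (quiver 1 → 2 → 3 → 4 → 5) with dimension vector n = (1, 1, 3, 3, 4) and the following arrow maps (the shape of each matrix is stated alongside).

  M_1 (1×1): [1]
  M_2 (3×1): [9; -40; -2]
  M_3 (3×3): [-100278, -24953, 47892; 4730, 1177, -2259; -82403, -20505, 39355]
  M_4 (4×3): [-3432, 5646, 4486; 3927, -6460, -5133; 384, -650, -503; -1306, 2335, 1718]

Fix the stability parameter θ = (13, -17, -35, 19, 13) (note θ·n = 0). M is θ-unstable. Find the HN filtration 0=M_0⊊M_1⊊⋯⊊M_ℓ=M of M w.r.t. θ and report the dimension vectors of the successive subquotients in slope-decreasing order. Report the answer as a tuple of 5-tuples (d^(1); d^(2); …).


Interval decomposition of M: I[1,5], I[3,5]^2, I[5,5].
HN type (ℓ=4): μ^(1)=16; μ^(2)=13; μ^(3)=-13; μ^(4)=-35

((0, 0, 0, 3, 3); (0, 0, 0, 0, 1); (1, 1, 1, 0, 0); (0, 0, 2, 0, 0))


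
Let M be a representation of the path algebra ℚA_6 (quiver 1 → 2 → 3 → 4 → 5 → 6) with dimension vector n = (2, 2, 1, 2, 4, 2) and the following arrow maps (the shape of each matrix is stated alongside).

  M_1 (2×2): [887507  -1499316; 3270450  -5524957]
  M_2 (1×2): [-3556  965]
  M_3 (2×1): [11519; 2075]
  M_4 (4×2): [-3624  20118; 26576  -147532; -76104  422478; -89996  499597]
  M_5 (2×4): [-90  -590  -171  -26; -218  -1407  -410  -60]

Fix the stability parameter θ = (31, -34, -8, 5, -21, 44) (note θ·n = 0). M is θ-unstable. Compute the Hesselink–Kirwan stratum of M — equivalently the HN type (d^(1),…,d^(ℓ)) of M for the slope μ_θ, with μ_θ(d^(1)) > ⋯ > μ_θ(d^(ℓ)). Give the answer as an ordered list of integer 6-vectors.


Barcode: M ≅ I[1,2], I[1,5], I[4,4], I[5,5], I[5,6]^2. HN layers by μ_θ (5 steps, strictly decreasing):
  μ^(1)=44; μ^(2)=5; μ^(3)=-3/2; μ^(4)=-27/5; μ^(5)=-21

((0, 0, 0, 0, 0, 2); (0, 0, 0, 1, 0, 0); (1, 1, 0, 0, 0, 0); (1, 1, 1, 1, 1, 0); (0, 0, 0, 0, 3, 0))


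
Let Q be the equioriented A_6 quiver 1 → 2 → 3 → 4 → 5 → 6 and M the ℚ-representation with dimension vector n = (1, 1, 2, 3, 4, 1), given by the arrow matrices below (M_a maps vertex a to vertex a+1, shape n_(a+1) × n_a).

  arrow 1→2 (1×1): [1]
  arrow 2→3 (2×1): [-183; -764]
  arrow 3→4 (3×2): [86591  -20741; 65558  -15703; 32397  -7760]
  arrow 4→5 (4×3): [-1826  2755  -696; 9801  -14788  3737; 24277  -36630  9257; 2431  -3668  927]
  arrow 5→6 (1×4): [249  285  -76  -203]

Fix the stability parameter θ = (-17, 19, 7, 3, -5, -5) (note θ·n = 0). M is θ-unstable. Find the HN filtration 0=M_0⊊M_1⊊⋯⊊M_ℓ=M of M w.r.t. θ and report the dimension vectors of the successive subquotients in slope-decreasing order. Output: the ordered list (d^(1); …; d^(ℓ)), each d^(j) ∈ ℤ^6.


Interval decomposition of M: I[1,4], I[3,6], I[4,5], I[5,5]^2.
HN type (ℓ=5): μ^(1)=29/3; μ^(2)=0; μ^(3)=-1; μ^(4)=-5; μ^(5)=-17

((0, 1, 1, 1, 0, 0); (0, 0, 1, 1, 1, 1); (0, 0, 0, 1, 1, 0); (0, 0, 0, 0, 2, 0); (1, 0, 0, 0, 0, 0))


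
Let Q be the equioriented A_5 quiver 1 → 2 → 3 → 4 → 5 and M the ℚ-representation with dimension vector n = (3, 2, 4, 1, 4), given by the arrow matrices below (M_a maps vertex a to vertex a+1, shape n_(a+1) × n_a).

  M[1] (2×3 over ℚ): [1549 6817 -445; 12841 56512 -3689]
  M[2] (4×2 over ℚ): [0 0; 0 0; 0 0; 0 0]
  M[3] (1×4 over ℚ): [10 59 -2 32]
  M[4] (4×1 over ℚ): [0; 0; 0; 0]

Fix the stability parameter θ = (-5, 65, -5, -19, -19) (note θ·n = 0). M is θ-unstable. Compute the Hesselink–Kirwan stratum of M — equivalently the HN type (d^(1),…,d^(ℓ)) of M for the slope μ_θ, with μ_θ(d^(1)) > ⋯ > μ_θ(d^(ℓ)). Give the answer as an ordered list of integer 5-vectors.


Via rank(M_{q-1}∘⋯∘M_p): M ≅ I[1,1], I[1,2]^2, I[3,3]^3, I[3,4], I[5,5]^4.
μ_θ-semistable layers: μ^(1)=65; μ^(2)=-5; μ^(3)=-12; μ^(4)=-19

((0, 2, 0, 0, 0); (3, 0, 3, 0, 0); (0, 0, 1, 1, 0); (0, 0, 0, 0, 4))


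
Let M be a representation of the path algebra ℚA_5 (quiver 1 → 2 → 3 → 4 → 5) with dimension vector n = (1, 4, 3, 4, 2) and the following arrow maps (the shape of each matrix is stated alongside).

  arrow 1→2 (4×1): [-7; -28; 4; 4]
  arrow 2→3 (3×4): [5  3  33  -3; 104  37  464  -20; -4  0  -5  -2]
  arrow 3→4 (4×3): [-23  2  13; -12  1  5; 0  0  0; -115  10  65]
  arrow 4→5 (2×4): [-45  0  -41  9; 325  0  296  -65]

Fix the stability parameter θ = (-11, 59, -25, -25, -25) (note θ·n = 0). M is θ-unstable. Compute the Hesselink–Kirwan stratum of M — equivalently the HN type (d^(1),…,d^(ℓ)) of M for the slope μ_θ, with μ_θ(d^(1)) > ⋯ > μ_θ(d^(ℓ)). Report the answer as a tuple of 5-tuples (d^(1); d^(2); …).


Via rank(M_{q-1}∘⋯∘M_p): M ≅ I[1,4], I[2,2], I[2,3], I[2,4], I[4,5]^2.
μ_θ-semistable layers: μ^(1)=59; μ^(2)=17; μ^(3)=3; μ^(4)=-11; μ^(5)=-25

((0, 1, 0, 0, 0); (0, 1, 1, 0, 0); (0, 2, 2, 2, 0); (1, 0, 0, 0, 0); (0, 0, 0, 2, 2))


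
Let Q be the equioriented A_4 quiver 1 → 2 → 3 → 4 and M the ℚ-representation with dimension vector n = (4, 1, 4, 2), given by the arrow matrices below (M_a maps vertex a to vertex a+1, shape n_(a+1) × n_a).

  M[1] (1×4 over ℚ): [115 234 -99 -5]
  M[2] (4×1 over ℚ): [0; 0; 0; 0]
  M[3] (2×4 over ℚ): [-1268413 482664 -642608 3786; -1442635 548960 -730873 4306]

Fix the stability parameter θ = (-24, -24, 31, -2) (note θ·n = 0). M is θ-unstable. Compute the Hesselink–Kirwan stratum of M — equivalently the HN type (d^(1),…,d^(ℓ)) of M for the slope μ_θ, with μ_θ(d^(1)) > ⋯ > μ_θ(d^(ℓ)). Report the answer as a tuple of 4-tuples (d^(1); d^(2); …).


Interval decomposition of M: I[1,1]^3, I[1,2], I[3,3]^2, I[3,4]^2.
HN type (ℓ=3): μ^(1)=31; μ^(2)=29/2; μ^(3)=-24

((0, 0, 2, 0); (0, 0, 2, 2); (4, 1, 0, 0))


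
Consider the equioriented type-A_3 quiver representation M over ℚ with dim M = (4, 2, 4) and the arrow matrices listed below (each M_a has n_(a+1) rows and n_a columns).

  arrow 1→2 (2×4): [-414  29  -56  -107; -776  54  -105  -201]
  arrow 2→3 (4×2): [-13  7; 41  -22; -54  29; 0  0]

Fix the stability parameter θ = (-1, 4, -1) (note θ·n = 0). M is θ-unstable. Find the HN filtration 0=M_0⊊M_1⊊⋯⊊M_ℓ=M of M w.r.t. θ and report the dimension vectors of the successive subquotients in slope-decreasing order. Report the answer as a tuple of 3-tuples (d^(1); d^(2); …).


Barcode: M ≅ I[1,1]^2, I[1,3]^2, I[3,3]^2. HN layers by μ_θ (2 steps, strictly decreasing):
  μ^(1)=3/2; μ^(2)=-1

((0, 2, 2); (4, 0, 2))


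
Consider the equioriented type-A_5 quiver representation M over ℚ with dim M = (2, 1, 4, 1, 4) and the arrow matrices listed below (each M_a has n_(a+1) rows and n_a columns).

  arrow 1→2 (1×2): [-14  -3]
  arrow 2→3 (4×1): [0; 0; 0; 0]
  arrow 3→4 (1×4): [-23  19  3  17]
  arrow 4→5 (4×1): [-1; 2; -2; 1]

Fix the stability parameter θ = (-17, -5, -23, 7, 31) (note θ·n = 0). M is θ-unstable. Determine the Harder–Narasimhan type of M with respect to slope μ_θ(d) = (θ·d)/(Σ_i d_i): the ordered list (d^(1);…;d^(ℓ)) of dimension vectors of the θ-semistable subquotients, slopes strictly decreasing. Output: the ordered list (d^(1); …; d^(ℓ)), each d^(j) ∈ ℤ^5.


Interval decomposition of M: I[1,1], I[1,2], I[3,3]^3, I[3,5], I[5,5]^3.
HN type (ℓ=5): μ^(1)=31; μ^(2)=7; μ^(3)=-5; μ^(4)=-17; μ^(5)=-23

((0, 0, 0, 0, 4); (0, 0, 0, 1, 0); (0, 1, 0, 0, 0); (2, 0, 0, 0, 0); (0, 0, 4, 0, 0))


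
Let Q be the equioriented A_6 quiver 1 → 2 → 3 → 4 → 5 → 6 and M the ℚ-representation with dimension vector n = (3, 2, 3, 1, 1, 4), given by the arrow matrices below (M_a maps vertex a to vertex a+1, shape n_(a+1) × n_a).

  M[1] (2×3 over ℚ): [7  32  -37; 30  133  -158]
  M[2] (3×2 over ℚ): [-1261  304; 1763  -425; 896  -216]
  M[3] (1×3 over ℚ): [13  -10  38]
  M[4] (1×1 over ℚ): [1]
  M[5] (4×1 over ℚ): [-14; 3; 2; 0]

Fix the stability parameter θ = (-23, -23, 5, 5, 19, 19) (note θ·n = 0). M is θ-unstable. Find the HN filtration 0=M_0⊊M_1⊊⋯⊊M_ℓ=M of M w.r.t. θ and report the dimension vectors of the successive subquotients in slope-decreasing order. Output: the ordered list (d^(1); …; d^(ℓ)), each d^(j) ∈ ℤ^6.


Barcode: M ≅ I[1,1], I[1,3], I[1,6], I[3,3], I[6,6]^3. HN layers by μ_θ (3 steps, strictly decreasing):
  μ^(1)=19; μ^(2)=5; μ^(3)=-23

((0, 0, 0, 0, 1, 4); (0, 0, 3, 1, 0, 0); (3, 2, 0, 0, 0, 0))


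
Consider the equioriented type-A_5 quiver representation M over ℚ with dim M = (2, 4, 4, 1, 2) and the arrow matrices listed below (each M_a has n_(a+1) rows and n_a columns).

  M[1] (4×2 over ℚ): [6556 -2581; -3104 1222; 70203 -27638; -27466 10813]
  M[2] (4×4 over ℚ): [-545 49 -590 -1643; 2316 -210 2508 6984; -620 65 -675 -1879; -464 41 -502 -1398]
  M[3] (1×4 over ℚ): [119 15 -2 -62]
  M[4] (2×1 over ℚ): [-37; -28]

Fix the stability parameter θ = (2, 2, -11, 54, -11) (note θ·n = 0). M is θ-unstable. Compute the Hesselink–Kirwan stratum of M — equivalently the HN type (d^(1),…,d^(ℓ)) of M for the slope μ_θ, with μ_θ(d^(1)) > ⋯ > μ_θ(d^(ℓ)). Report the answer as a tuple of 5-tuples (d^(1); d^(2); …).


Via rank(M_{q-1}∘⋯∘M_p): M ≅ I[1,3], I[1,5], I[2,2], I[2,3], I[3,3], I[5,5].
μ_θ-semistable layers: μ^(1)=43/2; μ^(2)=2; μ^(3)=-7/3; μ^(4)=-9/2; μ^(5)=-11

((0, 0, 0, 1, 1); (0, 1, 0, 0, 0); (2, 2, 2, 0, 0); (0, 1, 1, 0, 0); (0, 0, 1, 0, 1))


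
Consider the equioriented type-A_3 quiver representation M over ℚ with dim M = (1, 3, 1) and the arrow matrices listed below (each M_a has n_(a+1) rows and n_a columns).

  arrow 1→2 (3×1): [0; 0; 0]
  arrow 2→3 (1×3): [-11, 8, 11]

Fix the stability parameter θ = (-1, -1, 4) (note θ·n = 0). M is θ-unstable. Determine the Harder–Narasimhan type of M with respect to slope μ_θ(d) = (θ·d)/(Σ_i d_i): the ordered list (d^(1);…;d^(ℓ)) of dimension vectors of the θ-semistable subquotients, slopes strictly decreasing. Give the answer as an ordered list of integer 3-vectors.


Barcode: M ≅ I[1,1], I[2,2]^2, I[2,3]. HN layers by μ_θ (2 steps, strictly decreasing):
  μ^(1)=4; μ^(2)=-1

((0, 0, 1); (1, 3, 0))


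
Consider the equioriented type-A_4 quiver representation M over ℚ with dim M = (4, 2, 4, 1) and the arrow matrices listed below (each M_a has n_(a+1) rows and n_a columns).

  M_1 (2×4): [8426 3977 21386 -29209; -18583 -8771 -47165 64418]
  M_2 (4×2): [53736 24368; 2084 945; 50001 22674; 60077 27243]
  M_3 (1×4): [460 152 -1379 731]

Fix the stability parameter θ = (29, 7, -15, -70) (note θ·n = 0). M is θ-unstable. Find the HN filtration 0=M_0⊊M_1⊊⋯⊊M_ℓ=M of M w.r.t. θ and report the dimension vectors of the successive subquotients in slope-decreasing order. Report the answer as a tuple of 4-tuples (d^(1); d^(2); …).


Interval decomposition of M: I[1,1]^2, I[1,3], I[1,4], I[3,3]^2.
HN type (ℓ=4): μ^(1)=29; μ^(2)=7; μ^(3)=-49/4; μ^(4)=-15

((2, 0, 0, 0); (1, 1, 1, 0); (1, 1, 1, 1); (0, 0, 2, 0))


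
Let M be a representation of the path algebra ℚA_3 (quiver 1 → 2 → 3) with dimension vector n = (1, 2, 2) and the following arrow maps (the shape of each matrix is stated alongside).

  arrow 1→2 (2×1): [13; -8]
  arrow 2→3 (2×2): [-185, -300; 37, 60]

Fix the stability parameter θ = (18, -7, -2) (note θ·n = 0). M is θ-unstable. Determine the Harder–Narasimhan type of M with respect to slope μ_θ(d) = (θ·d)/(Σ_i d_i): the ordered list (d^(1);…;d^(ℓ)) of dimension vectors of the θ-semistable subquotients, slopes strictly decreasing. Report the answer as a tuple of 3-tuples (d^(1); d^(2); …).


Via rank(M_{q-1}∘⋯∘M_p): M ≅ I[1,3], I[2,2], I[3,3].
μ_θ-semistable layers: μ^(1)=3; μ^(2)=-2; μ^(3)=-7

((1, 1, 1); (0, 0, 1); (0, 1, 0))


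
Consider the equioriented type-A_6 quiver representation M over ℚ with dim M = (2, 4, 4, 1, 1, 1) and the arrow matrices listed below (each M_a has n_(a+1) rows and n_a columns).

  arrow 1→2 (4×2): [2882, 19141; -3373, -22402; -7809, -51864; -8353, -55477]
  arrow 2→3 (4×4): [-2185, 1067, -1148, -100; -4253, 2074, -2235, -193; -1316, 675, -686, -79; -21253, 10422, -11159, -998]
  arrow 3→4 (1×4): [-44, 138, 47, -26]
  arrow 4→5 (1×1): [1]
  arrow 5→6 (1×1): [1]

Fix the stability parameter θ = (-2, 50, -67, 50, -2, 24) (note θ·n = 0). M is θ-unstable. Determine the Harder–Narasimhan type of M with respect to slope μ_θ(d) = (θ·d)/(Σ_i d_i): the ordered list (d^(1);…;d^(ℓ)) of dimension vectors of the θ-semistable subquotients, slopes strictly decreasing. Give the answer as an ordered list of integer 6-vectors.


Interval decomposition of M: I[1,3], I[1,6], I[2,3]^2.
HN type (ℓ=3): μ^(1)=24; μ^(2)=-19/3; μ^(3)=-17/2

((0, 0, 0, 1, 1, 1); (2, 2, 2, 0, 0, 0); (0, 2, 2, 0, 0, 0))


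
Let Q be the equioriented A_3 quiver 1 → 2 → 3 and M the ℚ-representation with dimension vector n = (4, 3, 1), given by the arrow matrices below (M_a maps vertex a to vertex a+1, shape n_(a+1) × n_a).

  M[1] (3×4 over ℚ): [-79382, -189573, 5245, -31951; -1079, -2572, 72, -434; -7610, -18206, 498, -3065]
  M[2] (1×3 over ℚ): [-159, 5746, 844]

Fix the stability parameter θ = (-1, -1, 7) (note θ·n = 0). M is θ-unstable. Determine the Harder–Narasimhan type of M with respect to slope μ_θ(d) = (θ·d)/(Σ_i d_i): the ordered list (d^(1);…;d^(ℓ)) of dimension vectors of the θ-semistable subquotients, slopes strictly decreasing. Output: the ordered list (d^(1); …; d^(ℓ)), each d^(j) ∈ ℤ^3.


Via rank(M_{q-1}∘⋯∘M_p): M ≅ I[1,1], I[1,2]^2, I[1,3].
μ_θ-semistable layers: μ^(1)=7; μ^(2)=-1

((0, 0, 1); (4, 3, 0))


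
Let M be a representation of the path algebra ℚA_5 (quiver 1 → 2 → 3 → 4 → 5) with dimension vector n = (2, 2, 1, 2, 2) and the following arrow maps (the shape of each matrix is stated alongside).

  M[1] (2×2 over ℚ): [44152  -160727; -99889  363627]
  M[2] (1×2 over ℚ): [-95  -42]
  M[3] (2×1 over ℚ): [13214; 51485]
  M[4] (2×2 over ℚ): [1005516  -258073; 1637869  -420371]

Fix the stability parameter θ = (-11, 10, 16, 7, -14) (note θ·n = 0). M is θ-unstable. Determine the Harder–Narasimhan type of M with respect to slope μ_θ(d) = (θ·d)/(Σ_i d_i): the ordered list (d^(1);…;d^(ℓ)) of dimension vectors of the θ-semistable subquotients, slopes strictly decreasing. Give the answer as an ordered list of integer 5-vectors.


Barcode: M ≅ I[1,2], I[1,5], I[4,5]. HN layers by μ_θ (4 steps, strictly decreasing):
  μ^(1)=10; μ^(2)=19/4; μ^(3)=-7/2; μ^(4)=-11

((0, 1, 0, 0, 0); (0, 1, 1, 1, 1); (0, 0, 0, 1, 1); (2, 0, 0, 0, 0))


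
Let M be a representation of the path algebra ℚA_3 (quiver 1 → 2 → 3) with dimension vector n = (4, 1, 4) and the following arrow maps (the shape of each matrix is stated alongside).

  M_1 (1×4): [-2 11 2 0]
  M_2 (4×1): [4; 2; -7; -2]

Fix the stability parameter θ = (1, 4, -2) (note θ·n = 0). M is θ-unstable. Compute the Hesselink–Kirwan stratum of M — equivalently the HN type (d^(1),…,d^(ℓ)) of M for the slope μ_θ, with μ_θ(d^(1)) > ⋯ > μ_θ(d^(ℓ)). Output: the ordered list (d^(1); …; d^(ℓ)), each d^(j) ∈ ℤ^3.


Interval decomposition of M: I[1,1]^3, I[1,3], I[3,3]^3.
HN type (ℓ=2): μ^(1)=1; μ^(2)=-2

((4, 1, 1); (0, 0, 3))


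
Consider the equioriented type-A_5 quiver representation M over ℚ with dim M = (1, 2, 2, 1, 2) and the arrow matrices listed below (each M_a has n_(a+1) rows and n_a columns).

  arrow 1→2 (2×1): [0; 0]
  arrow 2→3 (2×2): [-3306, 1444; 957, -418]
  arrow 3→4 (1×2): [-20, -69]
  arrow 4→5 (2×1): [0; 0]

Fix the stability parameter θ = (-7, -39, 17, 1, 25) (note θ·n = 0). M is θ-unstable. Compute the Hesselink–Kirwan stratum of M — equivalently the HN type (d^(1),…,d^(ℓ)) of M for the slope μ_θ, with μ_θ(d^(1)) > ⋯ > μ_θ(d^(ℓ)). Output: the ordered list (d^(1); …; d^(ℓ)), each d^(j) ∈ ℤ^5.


Barcode: M ≅ I[1,1], I[2,2], I[2,4], I[3,3], I[5,5]^2. HN layers by μ_θ (5 steps, strictly decreasing):
  μ^(1)=25; μ^(2)=17; μ^(3)=9; μ^(4)=-7; μ^(5)=-39

((0, 0, 0, 0, 2); (0, 0, 1, 0, 0); (0, 0, 1, 1, 0); (1, 0, 0, 0, 0); (0, 2, 0, 0, 0))


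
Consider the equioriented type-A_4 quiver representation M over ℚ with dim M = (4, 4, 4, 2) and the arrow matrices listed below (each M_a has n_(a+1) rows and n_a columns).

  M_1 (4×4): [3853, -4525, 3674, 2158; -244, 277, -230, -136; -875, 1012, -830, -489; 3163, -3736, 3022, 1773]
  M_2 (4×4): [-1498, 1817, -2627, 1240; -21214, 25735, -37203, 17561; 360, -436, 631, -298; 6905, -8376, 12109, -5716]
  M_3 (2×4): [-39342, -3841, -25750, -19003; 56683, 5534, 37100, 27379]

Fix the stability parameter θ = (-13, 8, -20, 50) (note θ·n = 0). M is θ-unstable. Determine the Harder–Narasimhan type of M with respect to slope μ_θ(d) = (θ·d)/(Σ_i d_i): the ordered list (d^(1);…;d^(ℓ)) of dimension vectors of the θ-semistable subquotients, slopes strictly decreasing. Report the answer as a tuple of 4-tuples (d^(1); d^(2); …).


Via rank(M_{q-1}∘⋯∘M_p): M ≅ I[1,1], I[1,3], I[1,4]^2, I[2,3].
μ_θ-semistable layers: μ^(1)=50; μ^(2)=-6; μ^(3)=-13

((0, 0, 0, 2); (0, 4, 4, 0); (4, 0, 0, 0))


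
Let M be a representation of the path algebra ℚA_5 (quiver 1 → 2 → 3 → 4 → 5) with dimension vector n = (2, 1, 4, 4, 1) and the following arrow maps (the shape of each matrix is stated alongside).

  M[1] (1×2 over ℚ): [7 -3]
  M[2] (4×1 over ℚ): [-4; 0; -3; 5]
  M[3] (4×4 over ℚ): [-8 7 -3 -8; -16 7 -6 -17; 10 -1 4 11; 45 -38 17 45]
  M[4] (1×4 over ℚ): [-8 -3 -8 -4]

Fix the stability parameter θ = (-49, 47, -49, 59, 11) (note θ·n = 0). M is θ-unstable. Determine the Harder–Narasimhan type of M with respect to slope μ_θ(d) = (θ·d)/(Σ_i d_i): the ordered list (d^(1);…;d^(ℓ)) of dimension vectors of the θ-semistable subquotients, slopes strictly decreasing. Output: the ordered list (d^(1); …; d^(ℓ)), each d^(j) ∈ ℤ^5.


Via rank(M_{q-1}∘⋯∘M_p): M ≅ I[1,1], I[1,5], I[3,4]^3.
μ_θ-semistable layers: μ^(1)=59; μ^(2)=35; μ^(3)=-1; μ^(4)=-49

((0, 0, 0, 3, 0); (0, 0, 0, 1, 1); (0, 1, 1, 0, 0); (2, 0, 3, 0, 0))


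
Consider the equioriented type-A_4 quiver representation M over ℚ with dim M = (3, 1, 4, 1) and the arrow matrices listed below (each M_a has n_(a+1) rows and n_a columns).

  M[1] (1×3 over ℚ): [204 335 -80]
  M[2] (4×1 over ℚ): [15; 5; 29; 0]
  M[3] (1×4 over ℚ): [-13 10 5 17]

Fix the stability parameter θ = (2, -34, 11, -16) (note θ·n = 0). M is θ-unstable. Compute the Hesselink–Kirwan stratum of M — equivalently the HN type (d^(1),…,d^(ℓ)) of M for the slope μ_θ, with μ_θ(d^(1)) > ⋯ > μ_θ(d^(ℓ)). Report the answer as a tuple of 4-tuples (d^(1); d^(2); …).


Interval decomposition of M: I[1,1]^2, I[1,3], I[3,3]^2, I[3,4].
HN type (ℓ=4): μ^(1)=11; μ^(2)=2; μ^(3)=-5/2; μ^(4)=-16

((0, 0, 3, 0); (2, 0, 0, 0); (0, 0, 1, 1); (1, 1, 0, 0))


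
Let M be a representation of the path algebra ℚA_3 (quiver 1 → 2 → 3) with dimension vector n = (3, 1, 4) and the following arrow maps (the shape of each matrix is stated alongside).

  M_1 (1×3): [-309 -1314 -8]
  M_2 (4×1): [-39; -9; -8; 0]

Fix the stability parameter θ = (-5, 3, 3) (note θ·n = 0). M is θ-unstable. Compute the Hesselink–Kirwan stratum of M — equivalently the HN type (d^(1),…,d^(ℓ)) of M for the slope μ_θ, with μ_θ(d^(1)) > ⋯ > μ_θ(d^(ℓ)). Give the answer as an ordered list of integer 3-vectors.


Barcode: M ≅ I[1,1]^2, I[1,3], I[3,3]^3. HN layers by μ_θ (2 steps, strictly decreasing):
  μ^(1)=3; μ^(2)=-5

((0, 1, 4); (3, 0, 0))


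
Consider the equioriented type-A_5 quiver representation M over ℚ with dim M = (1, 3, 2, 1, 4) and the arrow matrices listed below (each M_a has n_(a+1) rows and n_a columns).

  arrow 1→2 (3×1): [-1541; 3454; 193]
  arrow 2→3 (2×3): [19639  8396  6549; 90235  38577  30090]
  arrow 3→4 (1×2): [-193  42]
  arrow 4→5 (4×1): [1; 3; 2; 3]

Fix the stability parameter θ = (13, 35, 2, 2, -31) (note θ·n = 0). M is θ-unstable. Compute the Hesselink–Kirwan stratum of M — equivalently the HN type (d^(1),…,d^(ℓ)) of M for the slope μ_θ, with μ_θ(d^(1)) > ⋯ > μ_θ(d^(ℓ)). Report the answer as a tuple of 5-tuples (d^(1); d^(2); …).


Interval decomposition of M: I[1,3], I[2,2], I[2,5], I[5,5]^3.
HN type (ℓ=5): μ^(1)=35; μ^(2)=37/2; μ^(3)=13; μ^(4)=2; μ^(5)=-31

((0, 1, 0, 0, 0); (0, 1, 1, 0, 0); (1, 0, 0, 0, 0); (0, 1, 1, 1, 1); (0, 0, 0, 0, 3))


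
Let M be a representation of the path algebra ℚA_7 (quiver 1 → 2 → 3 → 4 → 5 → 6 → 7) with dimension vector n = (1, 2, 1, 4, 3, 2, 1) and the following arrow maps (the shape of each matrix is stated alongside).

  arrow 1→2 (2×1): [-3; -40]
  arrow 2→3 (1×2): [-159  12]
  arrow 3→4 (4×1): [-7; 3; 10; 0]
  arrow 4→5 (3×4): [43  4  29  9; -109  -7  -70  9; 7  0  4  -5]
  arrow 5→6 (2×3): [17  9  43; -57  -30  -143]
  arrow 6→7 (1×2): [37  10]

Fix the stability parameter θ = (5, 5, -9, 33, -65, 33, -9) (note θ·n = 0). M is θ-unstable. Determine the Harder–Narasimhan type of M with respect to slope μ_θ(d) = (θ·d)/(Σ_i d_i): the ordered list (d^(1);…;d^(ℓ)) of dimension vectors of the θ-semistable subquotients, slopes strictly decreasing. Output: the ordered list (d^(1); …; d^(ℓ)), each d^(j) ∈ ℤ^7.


Interval decomposition of M: I[1,7], I[2,2], I[4,4], I[4,5], I[4,6].
HN type (ℓ=5): μ^(1)=33; μ^(2)=12; μ^(3)=5; μ^(4)=-31/5; μ^(5)=-16

((0, 0, 0, 1, 0, 1, 0); (0, 0, 0, 0, 0, 1, 1); (0, 1, 0, 0, 0, 0, 0); (1, 1, 1, 1, 1, 0, 0); (0, 0, 0, 2, 2, 0, 0))


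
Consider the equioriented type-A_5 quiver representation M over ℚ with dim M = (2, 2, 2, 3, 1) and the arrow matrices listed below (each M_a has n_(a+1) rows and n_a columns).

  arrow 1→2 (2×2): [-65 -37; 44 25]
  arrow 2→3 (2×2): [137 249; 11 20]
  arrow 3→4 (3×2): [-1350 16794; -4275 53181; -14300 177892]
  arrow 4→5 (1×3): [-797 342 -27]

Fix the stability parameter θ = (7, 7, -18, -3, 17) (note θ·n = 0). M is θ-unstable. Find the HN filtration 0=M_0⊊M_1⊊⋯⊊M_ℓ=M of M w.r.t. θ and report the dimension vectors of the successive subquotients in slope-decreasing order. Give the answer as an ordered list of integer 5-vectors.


Interval decomposition of M: I[1,3], I[1,4], I[4,4], I[4,5].
HN type (ℓ=4): μ^(1)=17; μ^(2)=-4/3; μ^(3)=-7/4; μ^(4)=-3

((0, 0, 0, 0, 1); (1, 1, 1, 0, 0); (1, 1, 1, 1, 0); (0, 0, 0, 2, 0))


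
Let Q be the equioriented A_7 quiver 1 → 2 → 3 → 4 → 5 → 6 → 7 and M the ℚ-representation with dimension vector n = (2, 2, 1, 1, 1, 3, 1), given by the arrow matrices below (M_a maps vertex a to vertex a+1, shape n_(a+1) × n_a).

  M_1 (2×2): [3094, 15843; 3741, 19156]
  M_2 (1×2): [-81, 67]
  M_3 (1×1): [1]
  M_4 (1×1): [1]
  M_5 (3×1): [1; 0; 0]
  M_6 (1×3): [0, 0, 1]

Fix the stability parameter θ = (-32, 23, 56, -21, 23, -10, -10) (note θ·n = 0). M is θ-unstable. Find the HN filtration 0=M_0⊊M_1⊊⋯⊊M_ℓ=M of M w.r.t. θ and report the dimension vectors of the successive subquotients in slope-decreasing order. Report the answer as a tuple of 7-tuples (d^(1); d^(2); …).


Interval decomposition of M: I[1,2], I[1,6], I[6,6], I[6,7].
HN type (ℓ=4): μ^(1)=23; μ^(2)=71/5; μ^(3)=-10; μ^(4)=-32

((0, 1, 0, 0, 0, 0, 0); (0, 1, 1, 1, 1, 1, 0); (0, 0, 0, 0, 0, 2, 1); (2, 0, 0, 0, 0, 0, 0))


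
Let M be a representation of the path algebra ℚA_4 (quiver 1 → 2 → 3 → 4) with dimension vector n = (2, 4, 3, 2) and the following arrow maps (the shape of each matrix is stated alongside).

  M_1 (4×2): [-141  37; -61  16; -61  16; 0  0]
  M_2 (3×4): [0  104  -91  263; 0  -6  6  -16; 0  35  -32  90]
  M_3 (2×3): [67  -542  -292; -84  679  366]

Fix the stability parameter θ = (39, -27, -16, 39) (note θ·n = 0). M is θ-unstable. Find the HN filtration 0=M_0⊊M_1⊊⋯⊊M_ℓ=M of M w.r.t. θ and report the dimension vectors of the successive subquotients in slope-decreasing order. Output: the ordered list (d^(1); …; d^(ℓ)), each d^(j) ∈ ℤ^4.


Interval decomposition of M: I[1,2], I[1,4], I[2,3], I[2,4].
HN type (ℓ=5): μ^(1)=39; μ^(2)=6; μ^(3)=-4/3; μ^(4)=-16; μ^(5)=-27

((0, 0, 0, 2); (1, 1, 0, 0); (1, 1, 1, 0); (0, 0, 2, 0); (0, 2, 0, 0))


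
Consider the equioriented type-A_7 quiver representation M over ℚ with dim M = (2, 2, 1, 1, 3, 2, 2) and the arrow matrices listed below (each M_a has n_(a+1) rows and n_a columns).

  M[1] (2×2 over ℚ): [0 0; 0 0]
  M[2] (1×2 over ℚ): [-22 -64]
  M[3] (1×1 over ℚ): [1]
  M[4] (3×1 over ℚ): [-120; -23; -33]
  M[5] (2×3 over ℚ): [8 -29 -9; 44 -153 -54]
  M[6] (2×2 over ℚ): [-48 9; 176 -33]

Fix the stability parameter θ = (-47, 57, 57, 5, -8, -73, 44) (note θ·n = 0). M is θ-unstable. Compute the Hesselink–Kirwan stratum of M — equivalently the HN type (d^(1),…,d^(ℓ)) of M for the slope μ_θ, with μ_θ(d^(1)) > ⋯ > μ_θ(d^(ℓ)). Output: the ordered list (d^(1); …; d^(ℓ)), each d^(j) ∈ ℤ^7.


Barcode: M ≅ I[1,1]^2, I[2,2], I[2,7], I[5,5], I[5,6], I[7,7]. HN layers by μ_θ (6 steps, strictly decreasing):
  μ^(1)=57; μ^(2)=44; μ^(3)=38/5; μ^(4)=-8; μ^(5)=-81/2; μ^(6)=-47

((0, 1, 0, 0, 0, 0, 0); (0, 0, 0, 0, 0, 0, 2); (0, 1, 1, 1, 1, 1, 0); (0, 0, 0, 0, 1, 0, 0); (0, 0, 0, 0, 1, 1, 0); (2, 0, 0, 0, 0, 0, 0))


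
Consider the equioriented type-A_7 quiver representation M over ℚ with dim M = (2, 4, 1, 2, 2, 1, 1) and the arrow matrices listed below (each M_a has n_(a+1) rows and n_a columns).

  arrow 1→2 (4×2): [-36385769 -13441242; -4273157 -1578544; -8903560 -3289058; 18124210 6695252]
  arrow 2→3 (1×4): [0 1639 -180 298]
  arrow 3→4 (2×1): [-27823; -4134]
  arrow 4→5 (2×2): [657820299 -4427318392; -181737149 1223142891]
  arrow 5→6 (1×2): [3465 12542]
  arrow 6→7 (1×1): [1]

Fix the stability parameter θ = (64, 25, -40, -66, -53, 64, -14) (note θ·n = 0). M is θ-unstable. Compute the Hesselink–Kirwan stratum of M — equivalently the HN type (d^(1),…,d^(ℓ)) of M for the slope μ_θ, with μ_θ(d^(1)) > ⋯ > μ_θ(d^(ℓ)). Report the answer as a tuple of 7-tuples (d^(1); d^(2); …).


Barcode: M ≅ I[1,2], I[1,7], I[2,2]^2, I[4,5]. HN layers by μ_θ (5 steps, strictly decreasing):
  μ^(1)=89/2; μ^(2)=25; μ^(3)=-14; μ^(4)=-53; μ^(5)=-66

((1, 1, 0, 0, 0, 0, 0); (0, 2, 0, 0, 0, 1, 1); (1, 1, 1, 1, 1, 0, 0); (0, 0, 0, 0, 1, 0, 0); (0, 0, 0, 1, 0, 0, 0))


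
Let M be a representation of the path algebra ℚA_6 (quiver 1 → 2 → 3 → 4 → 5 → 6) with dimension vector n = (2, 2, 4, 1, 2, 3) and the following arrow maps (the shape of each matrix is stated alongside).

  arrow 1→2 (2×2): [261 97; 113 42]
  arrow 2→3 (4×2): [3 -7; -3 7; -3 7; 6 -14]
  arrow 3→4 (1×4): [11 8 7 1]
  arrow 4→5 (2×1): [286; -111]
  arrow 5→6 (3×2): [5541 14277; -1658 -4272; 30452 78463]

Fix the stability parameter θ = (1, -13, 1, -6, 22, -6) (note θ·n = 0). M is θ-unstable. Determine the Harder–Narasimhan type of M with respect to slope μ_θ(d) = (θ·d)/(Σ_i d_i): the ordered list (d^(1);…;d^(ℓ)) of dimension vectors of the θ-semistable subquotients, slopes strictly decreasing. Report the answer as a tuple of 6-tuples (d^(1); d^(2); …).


Interval decomposition of M: I[1,2], I[1,6], I[3,3]^3, I[5,6], I[6,6].
HN type (ℓ=4): μ^(1)=8; μ^(2)=1; μ^(3)=-5/2; μ^(4)=-6

((0, 0, 0, 0, 2, 2); (0, 0, 3, 0, 0, 0); (0, 0, 1, 1, 0, 0); (2, 2, 0, 0, 0, 1))


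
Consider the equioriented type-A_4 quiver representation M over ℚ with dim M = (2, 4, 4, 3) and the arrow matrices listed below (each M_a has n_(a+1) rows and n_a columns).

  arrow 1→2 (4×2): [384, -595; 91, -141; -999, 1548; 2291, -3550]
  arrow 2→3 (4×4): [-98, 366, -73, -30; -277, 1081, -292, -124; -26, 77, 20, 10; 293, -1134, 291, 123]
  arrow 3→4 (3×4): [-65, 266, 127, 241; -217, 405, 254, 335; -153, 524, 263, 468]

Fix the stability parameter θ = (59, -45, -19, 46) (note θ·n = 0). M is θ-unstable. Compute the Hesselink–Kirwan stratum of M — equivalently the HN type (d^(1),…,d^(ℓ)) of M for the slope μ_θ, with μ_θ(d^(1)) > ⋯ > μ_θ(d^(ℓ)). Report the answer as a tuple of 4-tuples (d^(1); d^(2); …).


Via rank(M_{q-1}∘⋯∘M_p): M ≅ I[1,3], I[1,4], I[2,4]^2.
μ_θ-semistable layers: μ^(1)=46; μ^(2)=-5/3; μ^(3)=-19; μ^(4)=-45

((0, 0, 0, 3); (2, 2, 2, 0); (0, 0, 2, 0); (0, 2, 0, 0))


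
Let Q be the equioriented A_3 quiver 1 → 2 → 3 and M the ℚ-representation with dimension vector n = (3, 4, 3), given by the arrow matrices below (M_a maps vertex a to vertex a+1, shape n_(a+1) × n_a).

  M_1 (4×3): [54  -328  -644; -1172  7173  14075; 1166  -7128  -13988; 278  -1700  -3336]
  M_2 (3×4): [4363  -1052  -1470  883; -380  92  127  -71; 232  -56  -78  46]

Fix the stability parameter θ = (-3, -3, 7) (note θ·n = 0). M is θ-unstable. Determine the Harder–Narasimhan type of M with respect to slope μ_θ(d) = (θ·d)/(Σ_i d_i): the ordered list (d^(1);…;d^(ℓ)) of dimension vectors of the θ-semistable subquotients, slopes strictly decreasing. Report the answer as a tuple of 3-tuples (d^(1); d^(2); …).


Interval decomposition of M: I[1,1], I[1,2]^2, I[2,3]^2, I[3,3].
HN type (ℓ=2): μ^(1)=7; μ^(2)=-3

((0, 0, 3); (3, 4, 0))


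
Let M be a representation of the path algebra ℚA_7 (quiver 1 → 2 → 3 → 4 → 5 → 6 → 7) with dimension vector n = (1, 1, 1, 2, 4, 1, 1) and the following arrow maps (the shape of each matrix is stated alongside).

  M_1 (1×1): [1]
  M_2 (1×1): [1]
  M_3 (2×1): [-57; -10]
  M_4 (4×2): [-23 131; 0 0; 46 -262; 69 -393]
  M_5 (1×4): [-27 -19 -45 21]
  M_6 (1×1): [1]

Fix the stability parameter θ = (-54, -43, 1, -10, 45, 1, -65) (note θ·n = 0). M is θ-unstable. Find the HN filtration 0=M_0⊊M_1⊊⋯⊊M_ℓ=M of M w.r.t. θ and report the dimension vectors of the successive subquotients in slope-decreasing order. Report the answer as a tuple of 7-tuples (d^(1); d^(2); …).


Barcode: M ≅ I[1,5], I[4,4], I[5,5]^2, I[5,7]. HN layers by μ_θ (6 steps, strictly decreasing):
  μ^(1)=45; μ^(2)=-9/2; μ^(3)=-19/3; μ^(4)=-10; μ^(5)=-43; μ^(6)=-54

((0, 0, 0, 0, 3, 0, 0); (0, 0, 1, 1, 0, 0, 0); (0, 0, 0, 0, 1, 1, 1); (0, 0, 0, 1, 0, 0, 0); (0, 1, 0, 0, 0, 0, 0); (1, 0, 0, 0, 0, 0, 0))


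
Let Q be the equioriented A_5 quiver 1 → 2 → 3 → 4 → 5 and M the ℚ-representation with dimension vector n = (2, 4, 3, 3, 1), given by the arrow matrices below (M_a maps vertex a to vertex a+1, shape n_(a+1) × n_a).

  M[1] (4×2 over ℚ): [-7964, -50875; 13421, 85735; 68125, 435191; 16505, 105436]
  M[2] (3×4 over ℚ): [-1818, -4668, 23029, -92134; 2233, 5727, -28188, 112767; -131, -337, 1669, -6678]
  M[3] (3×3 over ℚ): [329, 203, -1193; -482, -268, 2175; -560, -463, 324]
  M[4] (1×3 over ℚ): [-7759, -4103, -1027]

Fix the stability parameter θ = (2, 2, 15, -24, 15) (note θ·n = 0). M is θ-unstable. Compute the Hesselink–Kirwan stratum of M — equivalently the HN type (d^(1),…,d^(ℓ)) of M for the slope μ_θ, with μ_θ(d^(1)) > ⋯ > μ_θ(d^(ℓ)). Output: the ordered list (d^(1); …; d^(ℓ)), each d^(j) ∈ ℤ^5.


Via rank(M_{q-1}∘⋯∘M_p): M ≅ I[1,4], I[1,5], I[2,2], I[2,4].
μ_θ-semistable layers: μ^(1)=15; μ^(2)=2; μ^(3)=-5/4; μ^(4)=-7/3

((0, 0, 0, 0, 1); (0, 1, 0, 0, 0); (2, 2, 2, 2, 0); (0, 1, 1, 1, 0))


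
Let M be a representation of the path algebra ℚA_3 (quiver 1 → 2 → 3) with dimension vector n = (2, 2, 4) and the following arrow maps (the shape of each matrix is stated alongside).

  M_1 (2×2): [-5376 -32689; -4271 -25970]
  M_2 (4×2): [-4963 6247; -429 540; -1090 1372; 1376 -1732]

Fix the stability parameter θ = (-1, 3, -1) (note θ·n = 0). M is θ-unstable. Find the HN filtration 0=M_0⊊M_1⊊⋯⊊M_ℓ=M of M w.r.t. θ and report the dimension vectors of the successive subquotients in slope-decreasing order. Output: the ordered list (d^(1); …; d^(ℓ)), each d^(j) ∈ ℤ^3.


Barcode: M ≅ I[1,3]^2, I[3,3]^2. HN layers by μ_θ (2 steps, strictly decreasing):
  μ^(1)=1; μ^(2)=-1

((0, 2, 2); (2, 0, 2))


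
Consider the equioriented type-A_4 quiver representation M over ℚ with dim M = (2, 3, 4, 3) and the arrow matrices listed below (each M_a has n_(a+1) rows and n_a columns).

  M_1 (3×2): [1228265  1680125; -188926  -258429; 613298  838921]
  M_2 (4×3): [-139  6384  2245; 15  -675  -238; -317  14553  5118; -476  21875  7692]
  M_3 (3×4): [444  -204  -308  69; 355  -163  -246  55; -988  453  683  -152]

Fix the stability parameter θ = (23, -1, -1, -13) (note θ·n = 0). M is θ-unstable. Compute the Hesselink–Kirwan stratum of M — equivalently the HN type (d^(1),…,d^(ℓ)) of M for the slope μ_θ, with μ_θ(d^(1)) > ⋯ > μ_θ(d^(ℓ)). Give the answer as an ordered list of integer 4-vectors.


Via rank(M_{q-1}∘⋯∘M_p): M ≅ I[1,3], I[1,4], I[2,4], I[3,4].
μ_θ-semistable layers: μ^(1)=7; μ^(2)=2; μ^(3)=-5; μ^(4)=-7

((1, 1, 1, 0); (1, 1, 1, 1); (0, 1, 1, 1); (0, 0, 1, 1))


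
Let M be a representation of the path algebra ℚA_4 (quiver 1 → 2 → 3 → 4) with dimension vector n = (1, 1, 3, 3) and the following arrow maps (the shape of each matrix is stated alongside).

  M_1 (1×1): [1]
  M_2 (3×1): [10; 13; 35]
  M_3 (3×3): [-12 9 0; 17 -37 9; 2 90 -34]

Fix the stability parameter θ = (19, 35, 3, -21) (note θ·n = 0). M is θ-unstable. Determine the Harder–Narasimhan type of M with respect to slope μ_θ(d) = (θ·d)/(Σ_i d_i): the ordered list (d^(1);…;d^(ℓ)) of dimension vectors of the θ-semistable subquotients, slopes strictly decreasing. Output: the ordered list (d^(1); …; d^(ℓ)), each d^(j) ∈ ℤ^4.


Barcode: M ≅ I[1,4], I[3,4]^2. HN layers by μ_θ (2 steps, strictly decreasing):
  μ^(1)=9; μ^(2)=-9

((1, 1, 1, 1); (0, 0, 2, 2))


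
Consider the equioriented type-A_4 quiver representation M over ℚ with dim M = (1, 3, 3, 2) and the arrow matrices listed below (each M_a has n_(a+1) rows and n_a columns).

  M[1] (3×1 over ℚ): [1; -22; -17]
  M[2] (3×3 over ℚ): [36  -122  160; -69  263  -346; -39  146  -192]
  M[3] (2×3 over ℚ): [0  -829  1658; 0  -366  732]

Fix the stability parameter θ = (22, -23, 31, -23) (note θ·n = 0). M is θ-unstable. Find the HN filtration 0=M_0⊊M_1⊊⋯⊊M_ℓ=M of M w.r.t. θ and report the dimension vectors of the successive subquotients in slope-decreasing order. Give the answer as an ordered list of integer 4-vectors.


Via rank(M_{q-1}∘⋯∘M_p): M ≅ I[1,4], I[2,3]^2, I[4,4].
μ_θ-semistable layers: μ^(1)=31; μ^(2)=4; μ^(3)=-1/2; μ^(4)=-23

((0, 0, 2, 0); (0, 0, 1, 1); (1, 1, 0, 0); (0, 2, 0, 1))


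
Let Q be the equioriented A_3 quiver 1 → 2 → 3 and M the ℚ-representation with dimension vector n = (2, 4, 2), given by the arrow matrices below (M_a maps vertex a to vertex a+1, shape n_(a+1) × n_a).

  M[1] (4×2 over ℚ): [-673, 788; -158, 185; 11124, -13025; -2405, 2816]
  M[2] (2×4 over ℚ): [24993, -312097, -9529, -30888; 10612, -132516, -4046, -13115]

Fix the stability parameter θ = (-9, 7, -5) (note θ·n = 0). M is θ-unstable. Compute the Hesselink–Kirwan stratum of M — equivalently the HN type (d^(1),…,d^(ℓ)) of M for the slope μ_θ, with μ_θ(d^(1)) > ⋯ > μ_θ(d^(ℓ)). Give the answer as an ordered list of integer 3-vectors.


Via rank(M_{q-1}∘⋯∘M_p): M ≅ I[1,3]^2, I[2,2]^2.
μ_θ-semistable layers: μ^(1)=7; μ^(2)=1; μ^(3)=-9

((0, 2, 0); (0, 2, 2); (2, 0, 0))


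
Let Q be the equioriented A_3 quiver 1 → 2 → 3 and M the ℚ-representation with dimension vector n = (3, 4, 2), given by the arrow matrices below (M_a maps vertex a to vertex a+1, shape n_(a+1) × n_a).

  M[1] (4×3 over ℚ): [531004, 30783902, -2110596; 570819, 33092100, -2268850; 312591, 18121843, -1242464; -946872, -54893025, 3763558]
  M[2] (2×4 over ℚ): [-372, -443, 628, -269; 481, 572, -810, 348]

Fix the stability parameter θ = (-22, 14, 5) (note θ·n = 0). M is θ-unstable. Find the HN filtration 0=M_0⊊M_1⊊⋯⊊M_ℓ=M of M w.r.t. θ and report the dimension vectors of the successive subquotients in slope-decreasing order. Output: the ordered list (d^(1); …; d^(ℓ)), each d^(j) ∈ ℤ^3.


Barcode: M ≅ I[1,2], I[1,3]^2, I[2,2]. HN layers by μ_θ (3 steps, strictly decreasing):
  μ^(1)=14; μ^(2)=19/2; μ^(3)=-22

((0, 2, 0); (0, 2, 2); (3, 0, 0))


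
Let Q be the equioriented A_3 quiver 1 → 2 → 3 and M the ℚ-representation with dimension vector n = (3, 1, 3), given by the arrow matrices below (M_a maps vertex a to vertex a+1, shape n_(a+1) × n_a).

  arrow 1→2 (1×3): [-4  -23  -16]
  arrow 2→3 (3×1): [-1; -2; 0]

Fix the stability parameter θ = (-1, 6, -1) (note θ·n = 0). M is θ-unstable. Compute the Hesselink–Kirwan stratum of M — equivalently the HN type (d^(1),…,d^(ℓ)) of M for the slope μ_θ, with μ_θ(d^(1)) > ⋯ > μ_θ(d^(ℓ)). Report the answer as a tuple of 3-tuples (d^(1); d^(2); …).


Barcode: M ≅ I[1,1]^2, I[1,3], I[3,3]^2. HN layers by μ_θ (2 steps, strictly decreasing):
  μ^(1)=5/2; μ^(2)=-1

((0, 1, 1); (3, 0, 2))


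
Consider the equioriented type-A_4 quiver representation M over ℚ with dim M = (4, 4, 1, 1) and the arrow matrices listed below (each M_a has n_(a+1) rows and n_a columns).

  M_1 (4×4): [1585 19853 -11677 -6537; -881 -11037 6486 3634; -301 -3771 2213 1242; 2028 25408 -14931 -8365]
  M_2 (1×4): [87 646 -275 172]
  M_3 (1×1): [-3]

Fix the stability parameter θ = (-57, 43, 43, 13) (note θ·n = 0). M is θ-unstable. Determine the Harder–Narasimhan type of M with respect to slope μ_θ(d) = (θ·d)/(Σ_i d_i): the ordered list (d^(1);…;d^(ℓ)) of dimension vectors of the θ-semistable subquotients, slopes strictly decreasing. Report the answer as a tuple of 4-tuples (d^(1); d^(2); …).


Barcode: M ≅ I[1,1], I[1,2]^2, I[1,4], I[2,2]. HN layers by μ_θ (3 steps, strictly decreasing):
  μ^(1)=43; μ^(2)=33; μ^(3)=-57

((0, 3, 0, 0); (0, 1, 1, 1); (4, 0, 0, 0))


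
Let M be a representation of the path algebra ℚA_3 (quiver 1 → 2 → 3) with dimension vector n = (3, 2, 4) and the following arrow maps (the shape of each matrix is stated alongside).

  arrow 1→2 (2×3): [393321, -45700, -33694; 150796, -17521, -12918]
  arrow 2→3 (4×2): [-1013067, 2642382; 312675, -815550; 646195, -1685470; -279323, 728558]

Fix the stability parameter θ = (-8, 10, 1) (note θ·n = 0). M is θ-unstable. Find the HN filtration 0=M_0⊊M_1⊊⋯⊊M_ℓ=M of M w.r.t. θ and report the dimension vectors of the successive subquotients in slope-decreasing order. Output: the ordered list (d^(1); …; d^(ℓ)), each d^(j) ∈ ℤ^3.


Via rank(M_{q-1}∘⋯∘M_p): M ≅ I[1,1], I[1,2], I[1,3], I[3,3]^3.
μ_θ-semistable layers: μ^(1)=10; μ^(2)=11/2; μ^(3)=1; μ^(4)=-8

((0, 1, 0); (0, 1, 1); (0, 0, 3); (3, 0, 0))


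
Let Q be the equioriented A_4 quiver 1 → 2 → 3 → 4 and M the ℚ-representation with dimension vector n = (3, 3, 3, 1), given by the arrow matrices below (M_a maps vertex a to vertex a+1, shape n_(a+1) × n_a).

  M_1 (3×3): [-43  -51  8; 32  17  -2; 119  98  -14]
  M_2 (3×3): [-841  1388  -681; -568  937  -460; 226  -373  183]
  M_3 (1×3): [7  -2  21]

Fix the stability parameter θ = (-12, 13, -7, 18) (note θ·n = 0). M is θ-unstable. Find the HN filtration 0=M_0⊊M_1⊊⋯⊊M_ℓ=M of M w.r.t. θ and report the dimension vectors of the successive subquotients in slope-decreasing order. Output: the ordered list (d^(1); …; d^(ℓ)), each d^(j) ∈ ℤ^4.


Barcode: M ≅ I[1,1], I[1,3], I[1,4], I[2,3]. HN layers by μ_θ (3 steps, strictly decreasing):
  μ^(1)=18; μ^(2)=3; μ^(3)=-12

((0, 0, 0, 1); (0, 3, 3, 0); (3, 0, 0, 0))


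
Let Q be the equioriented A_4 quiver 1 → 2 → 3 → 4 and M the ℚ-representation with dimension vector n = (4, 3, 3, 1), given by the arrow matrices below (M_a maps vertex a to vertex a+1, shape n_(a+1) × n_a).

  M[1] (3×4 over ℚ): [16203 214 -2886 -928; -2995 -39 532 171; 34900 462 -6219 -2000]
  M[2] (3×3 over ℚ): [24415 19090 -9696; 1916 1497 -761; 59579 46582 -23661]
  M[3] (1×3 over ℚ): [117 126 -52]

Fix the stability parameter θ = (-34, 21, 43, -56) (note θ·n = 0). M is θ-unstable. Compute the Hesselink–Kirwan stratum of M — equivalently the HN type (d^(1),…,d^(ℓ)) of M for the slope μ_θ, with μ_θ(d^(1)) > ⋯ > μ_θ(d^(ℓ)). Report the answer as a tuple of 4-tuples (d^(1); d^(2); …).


Via rank(M_{q-1}∘⋯∘M_p): M ≅ I[1,1], I[1,3]^2, I[1,4].
μ_θ-semistable layers: μ^(1)=43; μ^(2)=21; μ^(3)=8/3; μ^(4)=-34

((0, 0, 2, 0); (0, 2, 0, 0); (0, 1, 1, 1); (4, 0, 0, 0))
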